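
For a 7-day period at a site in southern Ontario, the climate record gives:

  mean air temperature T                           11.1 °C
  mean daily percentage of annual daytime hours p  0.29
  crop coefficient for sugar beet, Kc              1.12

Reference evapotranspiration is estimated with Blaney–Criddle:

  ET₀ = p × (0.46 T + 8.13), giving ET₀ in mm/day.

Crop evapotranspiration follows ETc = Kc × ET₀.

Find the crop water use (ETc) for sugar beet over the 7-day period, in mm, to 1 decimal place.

30.1 mm

ET₀ = 0.29 × (0.46 × 11.1 + 8.13) = 0.29 × 13.236 = 3.8384 mm/d
ETc = Kc × ET₀ = 1.12 × 3.8384 = 4.2990 mm/d
Over 7 days: 4.2990 × 7 = 30.093 mm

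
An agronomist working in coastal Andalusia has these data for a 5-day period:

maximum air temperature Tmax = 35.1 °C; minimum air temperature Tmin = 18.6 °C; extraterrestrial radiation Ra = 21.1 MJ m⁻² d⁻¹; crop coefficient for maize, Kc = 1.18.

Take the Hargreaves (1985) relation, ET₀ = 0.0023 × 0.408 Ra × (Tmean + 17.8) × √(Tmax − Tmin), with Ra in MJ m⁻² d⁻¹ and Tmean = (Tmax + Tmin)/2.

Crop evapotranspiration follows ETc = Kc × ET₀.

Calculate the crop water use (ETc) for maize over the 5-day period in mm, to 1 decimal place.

21.2 mm

Tmean = (35.1 + 18.6)/2 = 26.85 °C
0.408 Ra = 0.408 × 21.1 = 8.6088 mm/d equivalent
ET₀ = 0.0023 × 8.6088 × (26.85 + 17.8) × √16.5 = 0.0023 × 8.6088 × 44.65 × 4.0620 = 3.5911 mm/d
ETc = Kc × ET₀ = 1.18 × 3.5911 = 4.2375 mm/d
Over 5 days: 4.2375 × 5 = 21.188 mm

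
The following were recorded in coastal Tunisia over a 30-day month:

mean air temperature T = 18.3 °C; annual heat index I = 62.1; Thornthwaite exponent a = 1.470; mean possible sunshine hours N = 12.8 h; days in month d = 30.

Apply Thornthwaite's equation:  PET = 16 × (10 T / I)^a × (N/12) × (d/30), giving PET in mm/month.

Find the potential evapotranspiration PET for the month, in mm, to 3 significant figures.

10T/I = 10 × 18.3 / 62.1 = 2.9469
(10T/I)^a = 2.9469^1.470 = 4.8974
Uncorrected PET = 16 × 4.8974 = 78.358 mm
Correction = (N/12)(d/30) = (12.8/12)(30/30) = 1.0667
PET = 78.358 × 1.0667 = 83.584 mm/month

83.6 mm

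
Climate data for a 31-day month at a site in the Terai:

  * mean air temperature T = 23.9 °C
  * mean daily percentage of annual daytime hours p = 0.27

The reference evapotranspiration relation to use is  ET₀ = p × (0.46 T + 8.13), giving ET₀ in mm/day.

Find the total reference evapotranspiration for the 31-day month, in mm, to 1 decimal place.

ET₀ = 0.27 × (0.46 × 23.9 + 8.13) = 0.27 × 19.124 = 5.1635 mm/d
Monthly total = 5.1635 × 31 = 160.069 mm

160.1 mm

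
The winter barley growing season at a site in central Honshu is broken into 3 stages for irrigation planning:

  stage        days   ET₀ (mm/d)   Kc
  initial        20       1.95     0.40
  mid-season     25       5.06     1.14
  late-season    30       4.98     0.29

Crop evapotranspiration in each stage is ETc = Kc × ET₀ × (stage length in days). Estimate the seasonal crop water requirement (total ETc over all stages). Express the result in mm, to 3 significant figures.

203 mm

initial: 0.40 × 1.95 × 20 = 15.60 mm
mid-season: 1.14 × 5.06 × 25 = 144.21 mm
late-season: 0.29 × 4.98 × 30 = 43.33 mm
Seasonal total = 203.14 mm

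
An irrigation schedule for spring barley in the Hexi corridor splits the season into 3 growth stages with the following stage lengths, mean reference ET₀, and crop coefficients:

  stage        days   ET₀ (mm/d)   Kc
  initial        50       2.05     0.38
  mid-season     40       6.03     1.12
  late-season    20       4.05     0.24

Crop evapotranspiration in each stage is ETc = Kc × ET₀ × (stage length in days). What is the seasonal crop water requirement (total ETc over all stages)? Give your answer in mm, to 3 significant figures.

329 mm

initial: 0.38 × 2.05 × 50 = 38.95 mm
mid-season: 1.12 × 6.03 × 40 = 270.14 mm
late-season: 0.24 × 4.05 × 20 = 19.44 mm
Seasonal total = 328.53 mm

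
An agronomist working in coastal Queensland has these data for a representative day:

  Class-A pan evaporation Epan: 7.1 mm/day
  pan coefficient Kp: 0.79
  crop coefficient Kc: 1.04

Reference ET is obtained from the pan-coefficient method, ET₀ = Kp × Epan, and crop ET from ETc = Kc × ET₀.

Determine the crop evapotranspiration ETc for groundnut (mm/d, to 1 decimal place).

ET₀ = 0.79 × 7.1 = 5.6090 mm/d
ETc = Kc × ET₀ = 1.04 × 5.6090 = 5.8334 mm/d

5.8 mm/d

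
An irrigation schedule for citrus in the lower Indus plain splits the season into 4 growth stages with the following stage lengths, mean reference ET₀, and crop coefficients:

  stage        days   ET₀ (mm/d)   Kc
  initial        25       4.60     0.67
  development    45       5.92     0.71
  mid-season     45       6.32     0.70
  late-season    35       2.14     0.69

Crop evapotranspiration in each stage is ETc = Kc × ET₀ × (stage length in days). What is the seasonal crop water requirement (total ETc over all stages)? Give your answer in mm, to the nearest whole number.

517 mm

initial: 0.67 × 4.60 × 25 = 77.05 mm
development: 0.71 × 5.92 × 45 = 189.14 mm
mid-season: 0.70 × 6.32 × 45 = 199.08 mm
late-season: 0.69 × 2.14 × 35 = 51.68 mm
Seasonal total = 516.95 mm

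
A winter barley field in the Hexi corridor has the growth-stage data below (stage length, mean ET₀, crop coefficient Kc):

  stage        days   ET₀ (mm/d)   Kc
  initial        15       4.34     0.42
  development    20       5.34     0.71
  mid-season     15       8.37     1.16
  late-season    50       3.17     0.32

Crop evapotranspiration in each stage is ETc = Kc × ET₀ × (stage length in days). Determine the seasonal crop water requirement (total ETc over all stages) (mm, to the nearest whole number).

300 mm

initial: 0.42 × 4.34 × 15 = 27.34 mm
development: 0.71 × 5.34 × 20 = 75.83 mm
mid-season: 1.16 × 8.37 × 15 = 145.64 mm
late-season: 0.32 × 3.17 × 50 = 50.72 mm
Seasonal total = 299.53 mm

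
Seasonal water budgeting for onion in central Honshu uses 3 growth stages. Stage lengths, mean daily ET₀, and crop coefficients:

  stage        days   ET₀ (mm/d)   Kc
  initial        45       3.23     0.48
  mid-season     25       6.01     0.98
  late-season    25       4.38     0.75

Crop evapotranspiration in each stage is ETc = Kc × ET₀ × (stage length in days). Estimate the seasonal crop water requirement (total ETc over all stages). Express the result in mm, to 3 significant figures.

initial: 0.48 × 3.23 × 45 = 69.77 mm
mid-season: 0.98 × 6.01 × 25 = 147.25 mm
late-season: 0.75 × 4.38 × 25 = 82.13 mm
Seasonal total = 299.15 mm

299 mm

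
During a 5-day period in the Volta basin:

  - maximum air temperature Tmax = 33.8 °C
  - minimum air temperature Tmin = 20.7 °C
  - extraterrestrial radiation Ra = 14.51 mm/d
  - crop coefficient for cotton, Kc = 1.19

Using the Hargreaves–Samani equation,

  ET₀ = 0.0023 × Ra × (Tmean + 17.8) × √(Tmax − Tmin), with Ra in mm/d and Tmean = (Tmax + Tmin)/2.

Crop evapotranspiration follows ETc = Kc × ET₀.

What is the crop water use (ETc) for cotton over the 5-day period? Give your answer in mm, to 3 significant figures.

32.4 mm

Tmean = (33.8 + 20.7)/2 = 27.25 °C
ET₀ = 0.0023 × 14.51 × (27.25 + 17.8) × √13.1 = 0.0023 × 14.51 × 45.05 × 3.6194 = 5.4416 mm/d
ETc = Kc × ET₀ = 1.19 × 5.4416 = 6.4755 mm/d
Over 5 days: 6.4755 × 5 = 32.378 mm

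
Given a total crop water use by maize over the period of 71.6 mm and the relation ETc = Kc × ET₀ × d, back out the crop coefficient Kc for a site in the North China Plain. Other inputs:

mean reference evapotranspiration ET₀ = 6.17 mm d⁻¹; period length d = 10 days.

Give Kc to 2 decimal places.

1.16

ETc = Kc × ET₀ × d  ⇒  Kc = ETc / (ET₀ × d)
Kc = 71.6 / (6.17 × 10) = 71.6 / 61.70 = 1.1605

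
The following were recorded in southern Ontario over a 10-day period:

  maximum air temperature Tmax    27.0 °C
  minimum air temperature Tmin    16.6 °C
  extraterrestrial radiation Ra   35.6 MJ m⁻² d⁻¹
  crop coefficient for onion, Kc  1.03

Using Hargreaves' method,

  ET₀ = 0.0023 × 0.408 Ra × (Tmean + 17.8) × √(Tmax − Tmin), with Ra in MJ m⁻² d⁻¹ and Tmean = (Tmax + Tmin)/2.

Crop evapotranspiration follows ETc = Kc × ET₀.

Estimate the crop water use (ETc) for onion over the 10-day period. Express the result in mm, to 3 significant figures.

Tmean = (27.0 + 16.6)/2 = 21.80 °C
0.408 Ra = 0.408 × 35.6 = 14.5248 mm/d equivalent
ET₀ = 0.0023 × 14.5248 × (21.80 + 17.8) × √10.4 = 0.0023 × 14.5248 × 39.60 × 3.2249 = 4.2663 mm/d
ETc = Kc × ET₀ = 1.03 × 4.2663 = 4.3943 mm/d
Over 10 days: 4.3943 × 10 = 43.943 mm

43.9 mm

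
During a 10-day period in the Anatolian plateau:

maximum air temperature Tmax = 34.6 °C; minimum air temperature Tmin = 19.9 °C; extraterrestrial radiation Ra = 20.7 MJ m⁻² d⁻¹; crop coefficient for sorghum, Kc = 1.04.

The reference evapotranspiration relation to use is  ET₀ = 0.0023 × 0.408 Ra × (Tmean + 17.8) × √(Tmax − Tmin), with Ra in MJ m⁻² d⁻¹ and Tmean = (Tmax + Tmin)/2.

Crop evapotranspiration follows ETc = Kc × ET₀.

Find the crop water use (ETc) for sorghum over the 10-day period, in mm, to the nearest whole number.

35 mm

Tmean = (34.6 + 19.9)/2 = 27.25 °C
0.408 Ra = 0.408 × 20.7 = 8.4456 mm/d equivalent
ET₀ = 0.0023 × 8.4456 × (27.25 + 17.8) × √14.7 = 0.0023 × 8.4456 × 45.05 × 3.8341 = 3.3552 mm/d
ETc = Kc × ET₀ = 1.04 × 3.3552 = 3.4894 mm/d
Over 10 days: 3.4894 × 10 = 34.894 mm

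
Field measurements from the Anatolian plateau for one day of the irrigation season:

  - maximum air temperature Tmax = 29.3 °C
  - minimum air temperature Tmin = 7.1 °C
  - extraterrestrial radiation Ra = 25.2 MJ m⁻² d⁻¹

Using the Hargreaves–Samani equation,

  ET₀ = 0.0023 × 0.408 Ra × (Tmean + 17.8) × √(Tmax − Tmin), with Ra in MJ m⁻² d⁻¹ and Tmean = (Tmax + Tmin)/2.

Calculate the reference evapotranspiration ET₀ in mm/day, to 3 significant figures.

Tmean = (29.3 + 7.1)/2 = 18.20 °C
0.408 Ra = 0.408 × 25.2 = 10.2816 mm/d equivalent
ET₀ = 0.0023 × 10.2816 × (18.20 + 17.8) × √22.2 = 0.0023 × 10.2816 × 36.00 × 4.7117 = 4.0111 mm/d

4.01 mm/day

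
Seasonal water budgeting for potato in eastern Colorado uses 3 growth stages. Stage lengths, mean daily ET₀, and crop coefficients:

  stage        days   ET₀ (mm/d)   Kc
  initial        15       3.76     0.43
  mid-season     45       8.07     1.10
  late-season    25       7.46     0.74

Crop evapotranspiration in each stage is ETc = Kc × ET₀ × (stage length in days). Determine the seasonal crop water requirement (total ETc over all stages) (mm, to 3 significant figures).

562 mm

initial: 0.43 × 3.76 × 15 = 24.25 mm
mid-season: 1.10 × 8.07 × 45 = 399.47 mm
late-season: 0.74 × 7.46 × 25 = 138.01 mm
Seasonal total = 561.73 mm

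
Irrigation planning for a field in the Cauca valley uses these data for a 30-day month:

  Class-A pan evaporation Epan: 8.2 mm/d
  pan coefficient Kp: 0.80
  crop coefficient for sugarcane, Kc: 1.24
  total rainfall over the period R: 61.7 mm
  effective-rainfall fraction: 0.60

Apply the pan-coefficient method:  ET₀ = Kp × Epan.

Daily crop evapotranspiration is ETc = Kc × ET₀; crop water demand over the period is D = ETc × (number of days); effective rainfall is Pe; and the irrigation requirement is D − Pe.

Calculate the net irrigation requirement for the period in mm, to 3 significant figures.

207 mm

ET₀ = 0.80 × 8.2 = 6.5600 mm/d
ETc = Kc × ET₀ = 1.24 × 6.5600 = 8.1344 mm/d
Crop demand D = ETc × 30 d = 8.1344 × 30 = 244.032 mm
Pe = 0.60 × 61.7 = 37.020 mm
D − Pe = 244.032 − 37.020 = 207.012 mm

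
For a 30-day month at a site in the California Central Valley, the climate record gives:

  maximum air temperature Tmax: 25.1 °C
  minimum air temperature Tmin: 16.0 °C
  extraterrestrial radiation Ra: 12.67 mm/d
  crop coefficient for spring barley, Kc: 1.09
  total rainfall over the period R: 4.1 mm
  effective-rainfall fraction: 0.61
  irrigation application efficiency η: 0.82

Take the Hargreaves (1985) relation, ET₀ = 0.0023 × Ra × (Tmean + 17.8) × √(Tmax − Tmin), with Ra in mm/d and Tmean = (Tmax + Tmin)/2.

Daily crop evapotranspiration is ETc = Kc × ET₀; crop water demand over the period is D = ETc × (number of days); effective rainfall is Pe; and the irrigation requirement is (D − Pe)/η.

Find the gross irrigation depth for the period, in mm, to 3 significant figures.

Tmean = (25.1 + 16.0)/2 = 20.55 °C
ET₀ = 0.0023 × 12.67 × (20.55 + 17.8) × √9.1 = 0.0023 × 12.67 × 38.35 × 3.0166 = 3.3712 mm/d
ETc = Kc × ET₀ = 1.09 × 3.3712 = 3.6746 mm/d
Crop demand D = ETc × 30 d = 3.6746 × 30 = 110.238 mm
Pe = 0.61 × 4.1 = 2.501 mm
D − Pe = 110.238 − 2.501 = 107.737 mm
Gross irrigation = 107.737 / 0.82 = 131.387 mm

131 mm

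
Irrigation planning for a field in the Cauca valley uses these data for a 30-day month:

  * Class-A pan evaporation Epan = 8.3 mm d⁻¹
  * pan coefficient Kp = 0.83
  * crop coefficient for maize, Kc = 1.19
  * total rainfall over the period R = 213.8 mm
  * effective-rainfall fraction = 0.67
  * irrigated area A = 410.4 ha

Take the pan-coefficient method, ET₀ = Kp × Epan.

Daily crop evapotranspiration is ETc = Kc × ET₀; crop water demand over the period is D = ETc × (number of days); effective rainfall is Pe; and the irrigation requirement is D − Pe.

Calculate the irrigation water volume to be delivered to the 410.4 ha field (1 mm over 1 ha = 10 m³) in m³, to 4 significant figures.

421400 m³

ET₀ = 0.83 × 8.3 = 6.8890 mm/d
ETc = Kc × ET₀ = 1.19 × 6.8890 = 8.1979 mm/d
Crop demand D = ETc × 30 d = 8.1979 × 30 = 245.937 mm
Pe = 0.67 × 213.8 = 143.246 mm
D − Pe = 245.937 − 143.246 = 102.691 mm
Volume = 102.691 mm × 410.4 ha × 10 = 421443.9 m³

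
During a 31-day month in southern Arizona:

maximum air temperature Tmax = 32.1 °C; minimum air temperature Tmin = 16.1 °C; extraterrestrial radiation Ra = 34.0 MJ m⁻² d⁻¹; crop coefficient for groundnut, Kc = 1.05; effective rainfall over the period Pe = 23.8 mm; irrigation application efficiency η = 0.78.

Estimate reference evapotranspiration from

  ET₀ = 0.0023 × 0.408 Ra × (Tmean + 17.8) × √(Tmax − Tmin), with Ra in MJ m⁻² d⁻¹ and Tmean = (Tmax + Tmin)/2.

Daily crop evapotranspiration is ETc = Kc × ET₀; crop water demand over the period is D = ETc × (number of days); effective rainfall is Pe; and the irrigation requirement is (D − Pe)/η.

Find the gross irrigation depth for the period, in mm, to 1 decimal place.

192.6 mm

Tmean = (32.1 + 16.1)/2 = 24.10 °C
0.408 Ra = 0.408 × 34.0 = 13.8720 mm/d equivalent
ET₀ = 0.0023 × 13.8720 × (24.10 + 17.8) × √16.0 = 0.0023 × 13.8720 × 41.90 × 4.0000 = 5.3474 mm/d
ETc = Kc × ET₀ = 1.05 × 5.3474 = 5.6148 mm/d
Crop demand D = ETc × 31 d = 5.6148 × 31 = 174.059 mm
D − Pe = 174.059 − 23.8 = 150.259 mm
Gross irrigation = 150.259 / 0.78 = 192.640 mm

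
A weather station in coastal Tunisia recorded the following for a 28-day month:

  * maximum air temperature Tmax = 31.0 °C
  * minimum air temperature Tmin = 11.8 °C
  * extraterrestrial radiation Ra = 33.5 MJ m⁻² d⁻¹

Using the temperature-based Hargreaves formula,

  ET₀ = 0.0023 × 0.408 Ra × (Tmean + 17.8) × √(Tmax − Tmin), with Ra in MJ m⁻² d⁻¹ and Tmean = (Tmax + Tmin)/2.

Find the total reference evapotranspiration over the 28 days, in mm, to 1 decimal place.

151.2 mm

Tmean = (31.0 + 11.8)/2 = 21.40 °C
0.408 Ra = 0.408 × 33.5 = 13.6680 mm/d equivalent
ET₀ = 0.0023 × 13.6680 × (21.40 + 17.8) × √19.2 = 0.0023 × 13.6680 × 39.20 × 4.3818 = 5.3997 mm/d
Over 28 days: 5.3997 × 28 = 151.192 mm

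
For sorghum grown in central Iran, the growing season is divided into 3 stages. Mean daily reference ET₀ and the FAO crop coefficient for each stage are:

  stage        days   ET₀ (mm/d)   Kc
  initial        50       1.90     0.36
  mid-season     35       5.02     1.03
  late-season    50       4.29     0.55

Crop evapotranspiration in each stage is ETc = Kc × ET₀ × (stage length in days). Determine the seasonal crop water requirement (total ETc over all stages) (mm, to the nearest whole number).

333 mm

initial: 0.36 × 1.90 × 50 = 34.20 mm
mid-season: 1.03 × 5.02 × 35 = 180.97 mm
late-season: 0.55 × 4.29 × 50 = 117.98 mm
Seasonal total = 333.15 mm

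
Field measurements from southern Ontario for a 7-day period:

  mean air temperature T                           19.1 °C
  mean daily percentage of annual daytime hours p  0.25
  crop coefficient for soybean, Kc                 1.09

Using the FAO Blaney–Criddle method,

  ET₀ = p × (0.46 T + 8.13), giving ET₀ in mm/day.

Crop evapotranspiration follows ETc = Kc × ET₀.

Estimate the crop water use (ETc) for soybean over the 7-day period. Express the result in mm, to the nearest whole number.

ET₀ = 0.25 × (0.46 × 19.1 + 8.13) = 0.25 × 16.916 = 4.2290 mm/d
ETc = Kc × ET₀ = 1.09 × 4.2290 = 4.6096 mm/d
Over 7 days: 4.6096 × 7 = 32.267 mm

32 mm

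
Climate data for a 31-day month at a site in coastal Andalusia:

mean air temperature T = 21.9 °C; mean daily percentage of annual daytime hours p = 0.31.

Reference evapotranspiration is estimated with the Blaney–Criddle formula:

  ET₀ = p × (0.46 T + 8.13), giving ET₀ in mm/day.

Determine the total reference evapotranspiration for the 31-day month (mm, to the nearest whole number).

ET₀ = 0.31 × (0.46 × 21.9 + 8.13) = 0.31 × 18.204 = 5.6432 mm/d
Monthly total = 5.6432 × 31 = 174.939 mm

175 mm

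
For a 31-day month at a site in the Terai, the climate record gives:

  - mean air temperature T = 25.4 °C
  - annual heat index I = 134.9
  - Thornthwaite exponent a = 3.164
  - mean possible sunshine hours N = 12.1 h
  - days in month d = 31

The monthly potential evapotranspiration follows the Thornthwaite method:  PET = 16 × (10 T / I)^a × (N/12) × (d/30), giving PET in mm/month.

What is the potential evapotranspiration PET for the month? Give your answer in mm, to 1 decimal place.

123.5 mm

10T/I = 10 × 25.4 / 134.9 = 1.8829
(10T/I)^a = 1.8829^3.164 = 7.4055
Uncorrected PET = 16 × 7.4055 = 118.488 mm
Correction = (N/12)(d/30) = (12.1/12)(31/30) = 1.0419
PET = 118.488 × 1.0419 = 123.453 mm/month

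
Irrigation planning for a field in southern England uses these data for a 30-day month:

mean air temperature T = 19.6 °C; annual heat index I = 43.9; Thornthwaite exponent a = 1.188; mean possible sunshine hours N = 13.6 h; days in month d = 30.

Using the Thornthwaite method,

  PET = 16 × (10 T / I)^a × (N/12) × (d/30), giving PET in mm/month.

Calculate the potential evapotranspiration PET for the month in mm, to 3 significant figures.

10T/I = 10 × 19.6 / 43.9 = 4.4647
(10T/I)^a = 4.4647^1.188 = 5.9150
Uncorrected PET = 16 × 5.9150 = 94.640 mm
Correction = (N/12)(d/30) = (13.6/12)(30/30) = 1.1333
PET = 94.640 × 1.1333 = 107.256 mm/month

107 mm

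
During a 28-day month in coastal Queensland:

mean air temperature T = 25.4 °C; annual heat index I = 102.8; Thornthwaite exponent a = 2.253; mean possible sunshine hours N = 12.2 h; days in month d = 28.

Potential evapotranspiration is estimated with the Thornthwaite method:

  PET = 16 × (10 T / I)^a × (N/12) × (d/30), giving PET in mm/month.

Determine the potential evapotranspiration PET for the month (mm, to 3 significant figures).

117 mm

10T/I = 10 × 25.4 / 102.8 = 2.4708
(10T/I)^a = 2.4708^2.253 = 7.6747
Uncorrected PET = 16 × 7.6747 = 122.795 mm
Correction = (N/12)(d/30) = (12.2/12)(28/30) = 0.9489
PET = 122.795 × 0.9489 = 116.520 mm/month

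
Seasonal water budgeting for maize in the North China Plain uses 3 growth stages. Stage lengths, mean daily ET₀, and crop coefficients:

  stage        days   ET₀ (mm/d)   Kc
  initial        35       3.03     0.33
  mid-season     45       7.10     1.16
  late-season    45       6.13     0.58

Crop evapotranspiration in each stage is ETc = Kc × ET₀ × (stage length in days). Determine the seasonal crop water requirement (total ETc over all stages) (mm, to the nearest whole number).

566 mm

initial: 0.33 × 3.03 × 35 = 35.00 mm
mid-season: 1.16 × 7.10 × 45 = 370.62 mm
late-season: 0.58 × 6.13 × 45 = 159.99 mm
Seasonal total = 565.61 mm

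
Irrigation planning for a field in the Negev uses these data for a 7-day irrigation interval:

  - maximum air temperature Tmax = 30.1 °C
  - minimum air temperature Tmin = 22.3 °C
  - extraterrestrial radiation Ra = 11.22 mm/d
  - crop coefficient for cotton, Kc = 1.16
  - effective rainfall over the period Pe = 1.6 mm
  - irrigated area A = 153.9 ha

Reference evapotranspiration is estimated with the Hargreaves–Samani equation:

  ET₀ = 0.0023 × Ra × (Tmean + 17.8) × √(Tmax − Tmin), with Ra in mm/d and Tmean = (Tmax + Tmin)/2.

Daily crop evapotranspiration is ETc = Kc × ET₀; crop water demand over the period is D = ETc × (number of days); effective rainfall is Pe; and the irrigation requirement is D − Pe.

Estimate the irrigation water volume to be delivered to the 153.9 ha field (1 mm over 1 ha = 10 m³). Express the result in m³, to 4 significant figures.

Tmean = (30.1 + 22.3)/2 = 26.20 °C
ET₀ = 0.0023 × 11.22 × (26.20 + 17.8) × √7.8 = 0.0023 × 11.22 × 44.00 × 2.7928 = 3.1711 mm/d
ETc = Kc × ET₀ = 1.16 × 3.1711 = 3.6785 mm/d
Crop demand D = ETc × 7 d = 3.6785 × 7 = 25.750 mm
D − Pe = 25.750 − 1.6 = 24.150 mm
Volume = 24.150 mm × 153.9 ha × 10 = 37166.9 m³

37170 m³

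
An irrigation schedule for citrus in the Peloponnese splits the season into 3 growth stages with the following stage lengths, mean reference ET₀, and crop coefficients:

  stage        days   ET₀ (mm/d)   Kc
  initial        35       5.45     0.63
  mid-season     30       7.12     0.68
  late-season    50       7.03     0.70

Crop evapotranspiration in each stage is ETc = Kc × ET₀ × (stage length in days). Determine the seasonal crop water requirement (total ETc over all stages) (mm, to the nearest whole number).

initial: 0.63 × 5.45 × 35 = 120.17 mm
mid-season: 0.68 × 7.12 × 30 = 145.25 mm
late-season: 0.70 × 7.03 × 50 = 246.05 mm
Seasonal total = 511.47 mm

511 mm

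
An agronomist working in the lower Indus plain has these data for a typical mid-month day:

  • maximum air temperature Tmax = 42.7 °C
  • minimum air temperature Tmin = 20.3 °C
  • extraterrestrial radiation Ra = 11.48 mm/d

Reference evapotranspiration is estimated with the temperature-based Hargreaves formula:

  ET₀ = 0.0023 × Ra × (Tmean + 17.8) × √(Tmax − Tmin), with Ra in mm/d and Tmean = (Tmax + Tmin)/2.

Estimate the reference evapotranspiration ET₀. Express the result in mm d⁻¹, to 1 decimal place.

6.2 mm d⁻¹

Tmean = (42.7 + 20.3)/2 = 31.50 °C
ET₀ = 0.0023 × 11.48 × (31.50 + 17.8) × √22.4 = 0.0023 × 11.48 × 49.30 × 4.7329 = 6.1609 mm/d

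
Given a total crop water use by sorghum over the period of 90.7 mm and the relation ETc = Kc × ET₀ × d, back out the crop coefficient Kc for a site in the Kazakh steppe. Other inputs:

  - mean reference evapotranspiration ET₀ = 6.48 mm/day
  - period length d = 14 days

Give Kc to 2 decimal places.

1.00

ETc = Kc × ET₀ × d  ⇒  Kc = ETc / (ET₀ × d)
Kc = 90.7 / (6.48 × 14) = 90.7 / 90.72 = 0.9998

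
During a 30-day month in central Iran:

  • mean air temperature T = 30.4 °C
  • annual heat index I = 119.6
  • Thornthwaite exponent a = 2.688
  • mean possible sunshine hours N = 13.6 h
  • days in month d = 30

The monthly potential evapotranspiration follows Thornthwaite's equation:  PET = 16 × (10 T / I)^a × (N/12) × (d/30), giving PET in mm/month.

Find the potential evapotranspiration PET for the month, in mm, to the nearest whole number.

10T/I = 10 × 30.4 / 119.6 = 2.5418
(10T/I)^a = 2.5418^2.688 = 12.2750
Uncorrected PET = 16 × 12.2750 = 196.400 mm
Correction = (N/12)(d/30) = (13.6/12)(30/30) = 1.1333
PET = 196.400 × 1.1333 = 222.580 mm/month

223 mm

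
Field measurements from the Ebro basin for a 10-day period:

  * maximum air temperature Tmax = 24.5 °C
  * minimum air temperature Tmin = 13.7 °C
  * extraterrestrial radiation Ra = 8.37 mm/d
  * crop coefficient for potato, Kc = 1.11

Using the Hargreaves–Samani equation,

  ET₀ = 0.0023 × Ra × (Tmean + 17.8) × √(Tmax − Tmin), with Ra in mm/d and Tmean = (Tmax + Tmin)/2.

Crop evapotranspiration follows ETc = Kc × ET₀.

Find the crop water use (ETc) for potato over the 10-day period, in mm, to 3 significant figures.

Tmean = (24.5 + 13.7)/2 = 19.10 °C
ET₀ = 0.0023 × 8.37 × (19.10 + 17.8) × √10.8 = 0.0023 × 8.37 × 36.90 × 3.2863 = 2.3345 mm/d
ETc = Kc × ET₀ = 1.11 × 2.3345 = 2.5913 mm/d
Over 10 days: 2.5913 × 10 = 25.913 mm

25.9 mm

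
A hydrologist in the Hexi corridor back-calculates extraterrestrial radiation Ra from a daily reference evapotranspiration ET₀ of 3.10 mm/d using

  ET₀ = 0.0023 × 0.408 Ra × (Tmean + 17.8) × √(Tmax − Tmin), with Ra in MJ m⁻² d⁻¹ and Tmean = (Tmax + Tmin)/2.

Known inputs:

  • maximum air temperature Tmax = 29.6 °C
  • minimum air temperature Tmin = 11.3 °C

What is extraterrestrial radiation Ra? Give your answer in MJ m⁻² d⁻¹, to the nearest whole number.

20 MJ m⁻² d⁻¹

Tmean = (29.6+11.3)/2 = 20.45 °C; ΔT = 18.3
Ra = ET₀ / [0.0023 × 0.408 × (Tmean+17.8) × √ΔT]
   = 3.10 / (0.0023 × 0.408 × 38.25 × 4.2778) = 20.189 MJ m⁻² d⁻¹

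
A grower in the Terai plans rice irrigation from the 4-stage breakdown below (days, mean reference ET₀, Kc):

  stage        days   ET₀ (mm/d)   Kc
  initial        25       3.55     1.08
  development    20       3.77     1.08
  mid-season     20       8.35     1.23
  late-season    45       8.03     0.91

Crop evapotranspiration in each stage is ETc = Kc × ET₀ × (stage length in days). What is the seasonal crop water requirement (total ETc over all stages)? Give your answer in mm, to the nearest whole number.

initial: 1.08 × 3.55 × 25 = 95.85 mm
development: 1.08 × 3.77 × 20 = 81.43 mm
mid-season: 1.23 × 8.35 × 20 = 205.41 mm
late-season: 0.91 × 8.03 × 45 = 328.83 mm
Seasonal total = 711.52 mm

712 mm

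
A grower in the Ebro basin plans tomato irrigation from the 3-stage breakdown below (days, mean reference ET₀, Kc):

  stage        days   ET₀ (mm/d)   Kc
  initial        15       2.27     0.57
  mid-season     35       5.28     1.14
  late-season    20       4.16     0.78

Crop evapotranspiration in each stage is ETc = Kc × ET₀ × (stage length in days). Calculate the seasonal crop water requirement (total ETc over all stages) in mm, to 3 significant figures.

295 mm

initial: 0.57 × 2.27 × 15 = 19.41 mm
mid-season: 1.14 × 5.28 × 35 = 210.67 mm
late-season: 0.78 × 4.16 × 20 = 64.90 mm
Seasonal total = 294.98 mm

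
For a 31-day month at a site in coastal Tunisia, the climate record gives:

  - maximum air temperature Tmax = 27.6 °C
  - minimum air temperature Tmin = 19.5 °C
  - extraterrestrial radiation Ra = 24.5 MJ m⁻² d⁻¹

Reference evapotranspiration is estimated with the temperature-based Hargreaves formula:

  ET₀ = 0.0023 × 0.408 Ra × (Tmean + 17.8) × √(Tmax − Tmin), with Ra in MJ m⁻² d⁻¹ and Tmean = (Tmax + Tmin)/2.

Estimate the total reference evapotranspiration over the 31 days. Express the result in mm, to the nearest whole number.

84 mm

Tmean = (27.6 + 19.5)/2 = 23.55 °C
0.408 Ra = 0.408 × 24.5 = 9.9960 mm/d equivalent
ET₀ = 0.0023 × 9.9960 × (23.55 + 17.8) × √8.1 = 0.0023 × 9.9960 × 41.35 × 2.8460 = 2.7056 mm/d
Over 31 days: 2.7056 × 31 = 83.874 mm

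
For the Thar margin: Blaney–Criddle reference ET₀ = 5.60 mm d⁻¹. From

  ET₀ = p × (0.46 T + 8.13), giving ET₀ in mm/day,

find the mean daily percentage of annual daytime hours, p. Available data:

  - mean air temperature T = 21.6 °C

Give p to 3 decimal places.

0.310

p = ET₀ / (0.46 T + 8.13) = 5.60 / (0.46 × 21.6 + 8.13) = 5.60 / 18.066 = 0.3100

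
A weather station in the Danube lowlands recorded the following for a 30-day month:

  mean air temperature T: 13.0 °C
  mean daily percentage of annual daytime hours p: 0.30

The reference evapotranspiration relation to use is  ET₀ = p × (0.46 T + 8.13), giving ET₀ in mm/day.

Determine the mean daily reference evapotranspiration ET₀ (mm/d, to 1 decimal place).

ET₀ = 0.30 × (0.46 × 13.0 + 8.13) = 0.30 × 14.110 = 4.2330 mm/d

4.2 mm/d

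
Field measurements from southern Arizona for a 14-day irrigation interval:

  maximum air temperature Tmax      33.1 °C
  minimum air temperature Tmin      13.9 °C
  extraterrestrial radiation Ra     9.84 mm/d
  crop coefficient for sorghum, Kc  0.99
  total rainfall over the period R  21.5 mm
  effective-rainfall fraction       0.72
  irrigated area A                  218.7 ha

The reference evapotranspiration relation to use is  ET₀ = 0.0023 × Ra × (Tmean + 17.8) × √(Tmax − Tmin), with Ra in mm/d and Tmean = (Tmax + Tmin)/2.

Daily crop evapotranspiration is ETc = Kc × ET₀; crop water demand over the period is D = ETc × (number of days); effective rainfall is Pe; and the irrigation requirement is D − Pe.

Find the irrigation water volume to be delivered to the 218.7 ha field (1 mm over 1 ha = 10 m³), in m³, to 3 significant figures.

90300 m³

Tmean = (33.1 + 13.9)/2 = 23.50 °C
ET₀ = 0.0023 × 9.84 × (23.50 + 17.8) × √19.2 = 0.0023 × 9.84 × 41.30 × 4.3818 = 4.0957 mm/d
ETc = Kc × ET₀ = 0.99 × 4.0957 = 4.0547 mm/d
Crop demand D = ETc × 14 d = 4.0547 × 14 = 56.766 mm
Pe = 0.72 × 21.5 = 15.480 mm
D − Pe = 56.766 − 15.480 = 41.286 mm
Volume = 41.286 mm × 218.7 ha × 10 = 90292.5 m³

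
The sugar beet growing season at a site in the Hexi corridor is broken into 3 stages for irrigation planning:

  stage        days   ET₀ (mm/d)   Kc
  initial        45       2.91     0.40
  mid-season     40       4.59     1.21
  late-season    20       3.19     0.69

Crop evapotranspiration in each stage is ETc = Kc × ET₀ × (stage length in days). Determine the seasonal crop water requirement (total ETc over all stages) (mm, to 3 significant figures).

319 mm

initial: 0.40 × 2.91 × 45 = 52.38 mm
mid-season: 1.21 × 4.59 × 40 = 222.16 mm
late-season: 0.69 × 3.19 × 20 = 44.02 mm
Seasonal total = 318.56 mm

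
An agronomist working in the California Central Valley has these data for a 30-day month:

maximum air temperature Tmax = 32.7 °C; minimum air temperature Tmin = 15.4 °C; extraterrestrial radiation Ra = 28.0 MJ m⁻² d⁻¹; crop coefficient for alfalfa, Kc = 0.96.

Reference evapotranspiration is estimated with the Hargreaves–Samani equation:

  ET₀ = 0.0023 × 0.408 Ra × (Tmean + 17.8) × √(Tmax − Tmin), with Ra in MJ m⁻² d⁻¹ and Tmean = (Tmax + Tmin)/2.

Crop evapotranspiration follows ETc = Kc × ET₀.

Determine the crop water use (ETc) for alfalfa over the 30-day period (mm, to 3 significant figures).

Tmean = (32.7 + 15.4)/2 = 24.05 °C
0.408 Ra = 0.408 × 28.0 = 11.4240 mm/d equivalent
ET₀ = 0.0023 × 11.4240 × (24.05 + 17.8) × √17.3 = 0.0023 × 11.4240 × 41.85 × 4.1593 = 4.5736 mm/d
ETc = Kc × ET₀ = 0.96 × 4.5736 = 4.3907 mm/d
Over 30 days: 4.3907 × 30 = 131.721 mm

132 mm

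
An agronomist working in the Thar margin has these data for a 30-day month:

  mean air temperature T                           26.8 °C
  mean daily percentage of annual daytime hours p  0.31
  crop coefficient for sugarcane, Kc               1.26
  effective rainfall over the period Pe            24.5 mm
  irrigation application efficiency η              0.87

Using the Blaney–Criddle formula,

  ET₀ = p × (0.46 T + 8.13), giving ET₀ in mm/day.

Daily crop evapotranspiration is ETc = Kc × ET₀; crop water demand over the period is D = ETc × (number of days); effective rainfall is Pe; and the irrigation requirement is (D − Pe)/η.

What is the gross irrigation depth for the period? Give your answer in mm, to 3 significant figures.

247 mm

ET₀ = 0.31 × (0.46 × 26.8 + 8.13) = 0.31 × 20.458 = 6.3420 mm/d
ETc = Kc × ET₀ = 1.26 × 6.3420 = 7.9909 mm/d
Crop demand D = ETc × 30 d = 7.9909 × 30 = 239.727 mm
D − Pe = 239.727 − 24.5 = 215.227 mm
Gross irrigation = 215.227 / 0.87 = 247.387 mm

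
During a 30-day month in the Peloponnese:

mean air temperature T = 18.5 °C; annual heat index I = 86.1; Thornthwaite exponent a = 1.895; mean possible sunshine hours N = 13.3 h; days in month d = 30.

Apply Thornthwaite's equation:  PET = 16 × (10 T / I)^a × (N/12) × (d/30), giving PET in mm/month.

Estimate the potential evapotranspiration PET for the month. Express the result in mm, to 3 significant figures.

10T/I = 10 × 18.5 / 86.1 = 2.1487
(10T/I)^a = 2.1487^1.895 = 4.2606
Uncorrected PET = 16 × 4.2606 = 68.170 mm
Correction = (N/12)(d/30) = (13.3/12)(30/30) = 1.1083
PET = 68.170 × 1.1083 = 75.553 mm/month

75.6 mm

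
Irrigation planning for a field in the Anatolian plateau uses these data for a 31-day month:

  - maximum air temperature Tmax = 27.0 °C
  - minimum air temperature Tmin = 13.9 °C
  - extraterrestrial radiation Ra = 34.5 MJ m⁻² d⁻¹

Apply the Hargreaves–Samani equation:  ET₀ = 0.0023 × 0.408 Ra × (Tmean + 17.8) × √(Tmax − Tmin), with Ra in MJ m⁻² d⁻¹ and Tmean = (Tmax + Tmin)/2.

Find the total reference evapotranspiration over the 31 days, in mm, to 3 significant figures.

139 mm

Tmean = (27.0 + 13.9)/2 = 20.45 °C
0.408 Ra = 0.408 × 34.5 = 14.0760 mm/d equivalent
ET₀ = 0.0023 × 14.0760 × (20.45 + 17.8) × √13.1 = 0.0023 × 14.0760 × 38.25 × 3.6194 = 4.4820 mm/d
Over 31 days: 4.4820 × 31 = 138.942 mm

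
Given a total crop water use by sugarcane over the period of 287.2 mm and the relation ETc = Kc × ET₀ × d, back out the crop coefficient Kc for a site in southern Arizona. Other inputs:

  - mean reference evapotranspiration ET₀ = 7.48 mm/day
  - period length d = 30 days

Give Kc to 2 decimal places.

1.28

ETc = Kc × ET₀ × d  ⇒  Kc = ETc / (ET₀ × d)
Kc = 287.2 / (7.48 × 30) = 287.2 / 224.40 = 1.2799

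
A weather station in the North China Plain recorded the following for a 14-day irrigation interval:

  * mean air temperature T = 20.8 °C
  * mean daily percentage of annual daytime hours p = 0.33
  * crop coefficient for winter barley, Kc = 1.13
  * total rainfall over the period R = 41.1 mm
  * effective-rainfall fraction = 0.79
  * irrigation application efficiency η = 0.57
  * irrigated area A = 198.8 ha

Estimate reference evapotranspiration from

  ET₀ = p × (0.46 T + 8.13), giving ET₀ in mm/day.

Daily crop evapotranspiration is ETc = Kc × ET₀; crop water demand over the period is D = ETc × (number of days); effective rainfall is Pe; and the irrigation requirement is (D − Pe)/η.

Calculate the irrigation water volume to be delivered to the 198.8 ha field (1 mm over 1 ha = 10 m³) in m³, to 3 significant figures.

ET₀ = 0.33 × (0.46 × 20.8 + 8.13) = 0.33 × 17.698 = 5.8403 mm/d
ETc = Kc × ET₀ = 1.13 × 5.8403 = 6.5995 mm/d
Crop demand D = ETc × 14 d = 6.5995 × 14 = 92.393 mm
Pe = 0.79 × 41.1 = 32.469 mm
D − Pe = 92.393 − 32.469 = 59.924 mm
Gross irrigation = 59.924 / 0.57 = 105.130 mm
Volume = 105.130 mm × 198.8 ha × 10 = 208998.4 m³

209000 m³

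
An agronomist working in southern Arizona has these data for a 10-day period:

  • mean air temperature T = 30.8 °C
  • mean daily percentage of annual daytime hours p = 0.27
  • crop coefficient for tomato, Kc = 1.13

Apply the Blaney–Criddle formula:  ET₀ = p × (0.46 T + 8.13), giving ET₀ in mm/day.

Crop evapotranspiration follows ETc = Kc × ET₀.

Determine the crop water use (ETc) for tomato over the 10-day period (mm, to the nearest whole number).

68 mm

ET₀ = 0.27 × (0.46 × 30.8 + 8.13) = 0.27 × 22.298 = 6.0205 mm/d
ETc = Kc × ET₀ = 1.13 × 6.0205 = 6.8032 mm/d
Over 10 days: 6.8032 × 10 = 68.032 mm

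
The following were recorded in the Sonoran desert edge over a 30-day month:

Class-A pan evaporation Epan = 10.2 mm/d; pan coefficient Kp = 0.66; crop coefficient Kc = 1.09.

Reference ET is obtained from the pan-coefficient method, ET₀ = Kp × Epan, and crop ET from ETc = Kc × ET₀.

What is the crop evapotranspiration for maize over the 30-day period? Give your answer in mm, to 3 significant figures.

ET₀ = 0.66 × 10.2 = 6.7320 mm/d
ETc = Kc × ET₀ = 1.09 × 6.7320 = 7.3379 mm/d
Over 30 days: 7.3379 × 30 = 220.137 mm

220 mm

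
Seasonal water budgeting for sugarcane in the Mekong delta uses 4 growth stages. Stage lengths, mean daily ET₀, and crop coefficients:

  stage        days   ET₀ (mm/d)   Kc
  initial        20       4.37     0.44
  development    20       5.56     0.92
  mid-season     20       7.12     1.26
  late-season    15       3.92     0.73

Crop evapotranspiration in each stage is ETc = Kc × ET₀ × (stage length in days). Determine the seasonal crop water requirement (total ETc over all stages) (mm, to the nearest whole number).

initial: 0.44 × 4.37 × 20 = 38.46 mm
development: 0.92 × 5.56 × 20 = 102.30 mm
mid-season: 1.26 × 7.12 × 20 = 179.42 mm
late-season: 0.73 × 3.92 × 15 = 42.92 mm
Seasonal total = 363.10 mm

363 mm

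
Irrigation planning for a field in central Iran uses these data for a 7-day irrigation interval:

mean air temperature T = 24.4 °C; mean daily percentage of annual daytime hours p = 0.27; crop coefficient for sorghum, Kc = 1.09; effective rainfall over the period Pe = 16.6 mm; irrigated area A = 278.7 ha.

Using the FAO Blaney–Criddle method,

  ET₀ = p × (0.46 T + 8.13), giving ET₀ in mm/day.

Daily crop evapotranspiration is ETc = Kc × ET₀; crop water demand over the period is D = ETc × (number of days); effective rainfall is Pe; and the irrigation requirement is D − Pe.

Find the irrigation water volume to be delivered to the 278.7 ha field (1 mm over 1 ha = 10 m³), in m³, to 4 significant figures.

64860 m³

ET₀ = 0.27 × (0.46 × 24.4 + 8.13) = 0.27 × 19.354 = 5.2256 mm/d
ETc = Kc × ET₀ = 1.09 × 5.2256 = 5.6959 mm/d
Crop demand D = ETc × 7 d = 5.6959 × 7 = 39.871 mm
D − Pe = 39.871 − 16.6 = 23.271 mm
Volume = 23.271 mm × 278.7 ha × 10 = 64856.3 m³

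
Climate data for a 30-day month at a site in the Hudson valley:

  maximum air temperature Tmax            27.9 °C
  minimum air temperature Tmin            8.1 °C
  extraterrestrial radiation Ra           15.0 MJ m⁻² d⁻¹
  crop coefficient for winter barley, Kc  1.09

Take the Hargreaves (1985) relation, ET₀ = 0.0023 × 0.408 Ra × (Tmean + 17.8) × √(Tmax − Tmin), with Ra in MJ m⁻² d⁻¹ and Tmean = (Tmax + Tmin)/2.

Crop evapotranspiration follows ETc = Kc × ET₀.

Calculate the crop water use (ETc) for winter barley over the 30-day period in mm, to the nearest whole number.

Tmean = (27.9 + 8.1)/2 = 18.00 °C
0.408 Ra = 0.408 × 15.0 = 6.1200 mm/d equivalent
ET₀ = 0.0023 × 6.1200 × (18.00 + 17.8) × √19.8 = 0.0023 × 6.1200 × 35.80 × 4.4497 = 2.2423 mm/d
ETc = Kc × ET₀ = 1.09 × 2.2423 = 2.4441 mm/d
Over 30 days: 2.4441 × 30 = 73.323 mm

73 mm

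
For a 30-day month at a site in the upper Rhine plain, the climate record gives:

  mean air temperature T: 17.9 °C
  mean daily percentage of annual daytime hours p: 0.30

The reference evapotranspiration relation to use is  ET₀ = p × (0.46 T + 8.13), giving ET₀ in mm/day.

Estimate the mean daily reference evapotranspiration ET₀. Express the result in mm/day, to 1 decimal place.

4.9 mm/day

ET₀ = 0.30 × (0.46 × 17.9 + 8.13) = 0.30 × 16.364 = 4.9092 mm/d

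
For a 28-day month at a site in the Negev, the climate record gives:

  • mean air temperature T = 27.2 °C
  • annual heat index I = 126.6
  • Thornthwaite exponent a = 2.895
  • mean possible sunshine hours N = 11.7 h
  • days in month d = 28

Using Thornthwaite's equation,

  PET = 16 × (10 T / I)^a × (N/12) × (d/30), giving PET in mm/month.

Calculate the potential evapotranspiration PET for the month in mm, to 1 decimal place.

133.3 mm

10T/I = 10 × 27.2 / 126.6 = 2.1485
(10T/I)^a = 2.1485^2.895 = 9.1523
Uncorrected PET = 16 × 9.1523 = 146.437 mm
Correction = (N/12)(d/30) = (11.7/12)(28/30) = 0.9100
PET = 146.437 × 0.9100 = 133.258 mm/month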